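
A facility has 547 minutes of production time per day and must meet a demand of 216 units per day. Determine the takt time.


Formula: Takt Time = Available Production Time / Customer Demand
Takt = 547 min/day / 216 units/day
Takt = 2.53 min/unit

2.53 min/unit


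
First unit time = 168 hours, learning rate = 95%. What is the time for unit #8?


Formula: T_n = T_1 * (learning_rate)^(log2(n)) where learning_rate = rate/100
Doublings = log2(8) = 3
T_n = 168 * 0.95^3
T_n = 168 * 0.8574 = 144.0 hours

144.0 hours


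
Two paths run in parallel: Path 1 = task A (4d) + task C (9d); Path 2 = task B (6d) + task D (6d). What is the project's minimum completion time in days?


Path 1 = 4 + 9 = 13 days
Path 2 = 6 + 6 = 12 days
Duration = max(13, 12) = 13 days

13 days


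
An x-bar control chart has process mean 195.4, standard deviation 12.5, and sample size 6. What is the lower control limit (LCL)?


LCL = 195.4 - 3 * 12.5 / sqrt(6)

180.09


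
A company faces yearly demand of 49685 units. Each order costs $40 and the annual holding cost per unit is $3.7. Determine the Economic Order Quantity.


Formula: EOQ = sqrt(2 * D * S / H)
Numerator: 2 * 49685 * 40 = 3974800
2DS/H = 3974800 / 3.7 = 1074270.3
EOQ = sqrt(1074270.3) = 1036.5 units

1036.5 units


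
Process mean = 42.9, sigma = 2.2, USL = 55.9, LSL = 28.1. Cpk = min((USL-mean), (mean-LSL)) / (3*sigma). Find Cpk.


Cpu = (55.9 - 42.9) / (3 * 2.2) = 1.97
Cpl = (42.9 - 28.1) / (3 * 2.2) = 2.24
Cpk = min(1.97, 2.24) = 1.97

1.97


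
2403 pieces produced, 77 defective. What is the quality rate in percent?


Formula: Quality Rate = Good Pieces / Total Pieces * 100
Good pieces = 2403 - 77 = 2326
QR = 2326 / 2403 * 100 = 96.8%

96.8%


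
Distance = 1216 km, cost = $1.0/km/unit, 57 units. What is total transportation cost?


TC = dist * cost * units = 1216 * 1.0 * 57 = $69312.00

$69312.00


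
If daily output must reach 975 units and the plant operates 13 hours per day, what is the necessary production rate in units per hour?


Formula: Production Rate = Daily Demand / Available Hours
Rate = 975 units/day / 13 hours/day
Rate = 75.0 units/hour

75.0 units/hour


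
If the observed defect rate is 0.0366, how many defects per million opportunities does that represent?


DPMO = defect_rate * 1000000 = 0.0366 * 1000000

36600


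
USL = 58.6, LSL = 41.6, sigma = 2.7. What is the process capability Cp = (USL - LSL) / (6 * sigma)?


Cp = (58.6 - 41.6) / (6 * 2.7)

1.05


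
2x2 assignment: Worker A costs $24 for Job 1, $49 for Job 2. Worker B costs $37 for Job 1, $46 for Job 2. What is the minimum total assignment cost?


Option 1: A->1 + B->2 = $24 + $46 = $70
Option 2: A->2 + B->1 = $49 + $37 = $86
Min cost = min($70, $86) = $70

$70


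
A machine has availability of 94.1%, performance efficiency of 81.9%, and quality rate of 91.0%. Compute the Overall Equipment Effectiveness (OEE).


Formula: OEE = Availability * Performance * Quality / 10000
A * P = 94.1% * 81.9% / 100 = 77.07%
OEE = 77.07% * 91.0% / 100 = 70.1%

70.1%


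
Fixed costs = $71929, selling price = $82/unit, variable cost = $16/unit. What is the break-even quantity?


Formula: BEQ = Fixed Costs / (Price - Variable Cost)
Contribution margin = $82 - $16 = $66/unit
BEQ = ceil($71929 / $66/unit) = ceil(1089.83) = 1090 units

1090 units


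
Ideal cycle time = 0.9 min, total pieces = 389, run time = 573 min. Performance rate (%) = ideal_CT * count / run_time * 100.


Formula: Performance = (Ideal CT * Total Count) / Run Time * 100
Ideal output time = 0.9 * 389 = 350.1 min
Performance = 350.1 / 573 * 100 = 61.1%

61.1%


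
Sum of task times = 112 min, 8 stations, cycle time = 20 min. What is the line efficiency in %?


Formula: Efficiency = Sum of Task Times / (N_stations * CT) * 100
Total station capacity = 8 stations * 20 min = 160 min
Efficiency = 112 / 160 * 100 = 70.0%

70.0%


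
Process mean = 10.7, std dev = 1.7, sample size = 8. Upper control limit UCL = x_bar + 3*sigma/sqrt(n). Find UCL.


UCL = 10.7 + 3 * 1.7 / sqrt(8)

12.5


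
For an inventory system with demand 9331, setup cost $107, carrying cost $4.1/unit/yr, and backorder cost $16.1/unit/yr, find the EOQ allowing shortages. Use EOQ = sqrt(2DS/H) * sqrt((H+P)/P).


Formula: EOQ* = sqrt(2DS/H) * sqrt((H+P)/P)
Base EOQ = sqrt(2*9331*107/4.1) = 697.88 units
Correction = sqrt((4.1+16.1)/16.1) = 1.12012
EOQ* = 697.88 * 1.12012 = 781.7 units

781.7 units


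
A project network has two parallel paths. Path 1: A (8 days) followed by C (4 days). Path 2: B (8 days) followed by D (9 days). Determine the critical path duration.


Path 1 = 8 + 4 = 12 days
Path 2 = 8 + 9 = 17 days
Duration = max(12, 17) = 17 days

17 days


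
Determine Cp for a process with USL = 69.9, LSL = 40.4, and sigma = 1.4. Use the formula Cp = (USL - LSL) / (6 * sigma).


Cp = (69.9 - 40.4) / (6 * 1.4)

3.51


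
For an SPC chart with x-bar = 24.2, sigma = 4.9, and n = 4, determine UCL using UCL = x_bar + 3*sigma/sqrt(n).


UCL = 24.2 + 3 * 4.9 / sqrt(4)

31.55


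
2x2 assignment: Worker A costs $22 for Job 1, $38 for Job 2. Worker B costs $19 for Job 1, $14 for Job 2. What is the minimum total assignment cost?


Option 1: A->1 + B->2 = $22 + $14 = $36
Option 2: A->2 + B->1 = $38 + $19 = $57
Min cost = min($36, $57) = $36

$36


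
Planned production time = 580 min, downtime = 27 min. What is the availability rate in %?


Formula: Availability = (Planned Time - Downtime) / Planned Time * 100
Uptime = 580 - 27 = 553 min
Availability = 553 / 580 * 100 = 95.3%

95.3%


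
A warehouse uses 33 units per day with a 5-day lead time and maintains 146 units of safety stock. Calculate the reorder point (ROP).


Formula: ROP = (Daily Demand * Lead Time) + Safety Stock
Demand during lead time = 33 * 5 = 165 units
ROP = 165 + 146 = 311 units

311 units


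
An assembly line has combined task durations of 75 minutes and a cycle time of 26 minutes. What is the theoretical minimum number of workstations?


Formula: N_min = ceil(Sum of Task Times / Cycle Time)
N_min = ceil(75 min / 26 min) = ceil(2.8846)
N_min = 3 stations

3


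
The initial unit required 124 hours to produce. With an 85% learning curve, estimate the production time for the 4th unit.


Formula: T_n = T_1 * (learning_rate)^(log2(n)) where learning_rate = rate/100
Doublings = log2(4) = 2
T_n = 124 * 0.85^2
T_n = 124 * 0.7225 = 89.6 hours

89.6 hours


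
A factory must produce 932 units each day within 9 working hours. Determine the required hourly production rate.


Formula: Production Rate = Daily Demand / Available Hours
Rate = 932 units/day / 9 hours/day
Rate = 103.6 units/hour

103.6 units/hour


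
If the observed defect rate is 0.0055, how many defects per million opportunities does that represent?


DPMO = defect_rate * 1000000 = 0.0055 * 1000000

5500


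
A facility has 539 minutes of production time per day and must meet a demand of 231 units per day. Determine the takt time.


Formula: Takt Time = Available Production Time / Customer Demand
Takt = 539 min/day / 231 units/day
Takt = 2.33 min/unit

2.33 min/unit


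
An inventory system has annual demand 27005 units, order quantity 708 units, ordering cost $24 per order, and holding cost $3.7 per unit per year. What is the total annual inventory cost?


TC = 27005/708 * 24 + 708/2 * 3.7

$2225.22


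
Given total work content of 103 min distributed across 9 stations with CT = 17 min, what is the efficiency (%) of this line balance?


Formula: Efficiency = Sum of Task Times / (N_stations * CT) * 100
Total station capacity = 9 stations * 17 min = 153 min
Efficiency = 103 / 153 * 100 = 67.3%

67.3%


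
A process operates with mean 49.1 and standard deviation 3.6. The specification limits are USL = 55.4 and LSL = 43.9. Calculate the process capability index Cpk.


Cpu = (55.4 - 49.1) / (3 * 3.6) = 0.58
Cpl = (49.1 - 43.9) / (3 * 3.6) = 0.48
Cpk = min(0.58, 0.48) = 0.48

0.48


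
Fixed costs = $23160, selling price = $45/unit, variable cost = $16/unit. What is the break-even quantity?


Formula: BEQ = Fixed Costs / (Price - Variable Cost)
Contribution margin = $45 - $16 = $29/unit
BEQ = ceil($23160 / $29/unit) = ceil(798.62) = 799 units

799 units


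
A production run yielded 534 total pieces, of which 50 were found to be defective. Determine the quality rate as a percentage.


Formula: Quality Rate = Good Pieces / Total Pieces * 100
Good pieces = 534 - 50 = 484
QR = 484 / 534 * 100 = 90.6%

90.6%


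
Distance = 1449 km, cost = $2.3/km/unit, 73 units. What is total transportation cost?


TC = dist * cost * units = 1449 * 2.3 * 73 = $243287.10

$243287.10


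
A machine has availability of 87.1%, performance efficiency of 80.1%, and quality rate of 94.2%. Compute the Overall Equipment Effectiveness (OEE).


Formula: OEE = Availability * Performance * Quality / 10000
A * P = 87.1% * 80.1% / 100 = 69.77%
OEE = 69.77% * 94.2% / 100 = 65.7%

65.7%


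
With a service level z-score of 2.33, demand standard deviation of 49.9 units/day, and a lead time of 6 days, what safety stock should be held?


Formula: SS = z * sigma_d * sqrt(LT)
sqrt(LT) = sqrt(6) = 2.4495
SS = 2.33 * 49.9 * 2.4495
SS = 284.8 units

284.8 units


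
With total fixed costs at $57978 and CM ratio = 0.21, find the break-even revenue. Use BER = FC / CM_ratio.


Formula: BER = Fixed Costs / Contribution Margin Ratio
BER = $57978 / 0.21
BER = $276085.71 (to the nearest cent)

$276085.71


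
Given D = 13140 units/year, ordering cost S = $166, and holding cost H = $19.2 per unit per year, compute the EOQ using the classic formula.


Formula: EOQ = sqrt(2 * D * S / H)
Numerator: 2 * 13140 * 166 = 4362480
2DS/H = 4362480 / 19.2 = 227212.5
EOQ = sqrt(227212.5) = 476.7 units

476.7 units


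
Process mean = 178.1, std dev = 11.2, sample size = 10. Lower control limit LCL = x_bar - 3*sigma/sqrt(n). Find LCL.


LCL = 178.1 - 3 * 11.2 / sqrt(10)

167.47


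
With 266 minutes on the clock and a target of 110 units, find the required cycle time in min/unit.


Formula: CT = Available Time / Number of Units
CT = 266 min / 110 units
CT = 2.42 min/unit

2.42 min/unit


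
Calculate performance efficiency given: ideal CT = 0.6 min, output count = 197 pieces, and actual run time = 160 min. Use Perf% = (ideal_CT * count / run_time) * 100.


Formula: Performance = (Ideal CT * Total Count) / Run Time * 100
Ideal output time = 0.6 * 197 = 118.2 min
Performance = 118.2 / 160 * 100 = 73.9%

73.9%


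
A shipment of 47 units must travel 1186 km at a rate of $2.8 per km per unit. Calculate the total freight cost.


TC = dist * cost * units = 1186 * 2.8 * 47 = $156077.60

$156077.60


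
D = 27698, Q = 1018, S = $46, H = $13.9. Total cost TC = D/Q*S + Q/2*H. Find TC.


TC = 27698/1018 * 46 + 1018/2 * 13.9

$8326.68


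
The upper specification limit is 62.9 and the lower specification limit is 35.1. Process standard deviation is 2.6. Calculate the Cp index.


Cp = (62.9 - 35.1) / (6 * 2.6)

1.78


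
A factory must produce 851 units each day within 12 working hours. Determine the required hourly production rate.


Formula: Production Rate = Daily Demand / Available Hours
Rate = 851 units/day / 12 hours/day
Rate = 70.9 units/hour

70.9 units/hour


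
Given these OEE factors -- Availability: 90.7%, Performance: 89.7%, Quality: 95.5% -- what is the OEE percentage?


Formula: OEE = Availability * Performance * Quality / 10000
A * P = 90.7% * 89.7% / 100 = 81.36%
OEE = 81.36% * 95.5% / 100 = 77.7%

77.7%


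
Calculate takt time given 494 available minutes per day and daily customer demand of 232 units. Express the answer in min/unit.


Formula: Takt Time = Available Production Time / Customer Demand
Takt = 494 min/day / 232 units/day
Takt = 2.13 min/unit

2.13 min/unit


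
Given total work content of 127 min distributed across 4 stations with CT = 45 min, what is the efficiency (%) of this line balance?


Formula: Efficiency = Sum of Task Times / (N_stations * CT) * 100
Total station capacity = 4 stations * 45 min = 180 min
Efficiency = 127 / 180 * 100 = 70.6%

70.6%


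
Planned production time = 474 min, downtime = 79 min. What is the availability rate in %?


Formula: Availability = (Planned Time - Downtime) / Planned Time * 100
Uptime = 474 - 79 = 395 min
Availability = 395 / 474 * 100 = 83.3%

83.3%


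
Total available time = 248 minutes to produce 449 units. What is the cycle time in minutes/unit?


Formula: CT = Available Time / Number of Units
CT = 248 min / 449 units
CT = 0.55 min/unit

0.55 min/unit


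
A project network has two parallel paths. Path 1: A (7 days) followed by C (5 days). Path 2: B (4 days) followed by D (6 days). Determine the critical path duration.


Path 1 = 7 + 5 = 12 days
Path 2 = 4 + 6 = 10 days
Duration = max(12, 10) = 12 days

12 days


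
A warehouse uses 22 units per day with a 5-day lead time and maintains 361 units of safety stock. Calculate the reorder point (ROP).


Formula: ROP = (Daily Demand * Lead Time) + Safety Stock
Demand during lead time = 22 * 5 = 110 units
ROP = 110 + 361 = 471 units

471 units


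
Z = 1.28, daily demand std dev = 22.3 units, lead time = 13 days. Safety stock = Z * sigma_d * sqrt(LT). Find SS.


Formula: SS = z * sigma_d * sqrt(LT)
sqrt(LT) = sqrt(13) = 3.6056
SS = 1.28 * 22.3 * 3.6056
SS = 102.9 units

102.9 units


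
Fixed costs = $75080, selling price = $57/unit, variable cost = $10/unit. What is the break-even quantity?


Formula: BEQ = Fixed Costs / (Price - Variable Cost)
Contribution margin = $57 - $10 = $47/unit
BEQ = ceil($75080 / $47/unit) = ceil(1597.45) = 1598 units

1598 units


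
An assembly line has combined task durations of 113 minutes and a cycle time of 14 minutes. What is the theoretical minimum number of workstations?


Formula: N_min = ceil(Sum of Task Times / Cycle Time)
N_min = ceil(113 min / 14 min) = ceil(8.0714)
N_min = 9 stations

9


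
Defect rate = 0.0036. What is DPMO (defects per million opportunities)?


DPMO = defect_rate * 1000000 = 0.0036 * 1000000

3600


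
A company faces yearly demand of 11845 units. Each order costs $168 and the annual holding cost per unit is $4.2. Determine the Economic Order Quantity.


Formula: EOQ = sqrt(2 * D * S / H)
Numerator: 2 * 11845 * 168 = 3979920
2DS/H = 3979920 / 4.2 = 947600.0
EOQ = sqrt(947600.0) = 973.4 units

973.4 units


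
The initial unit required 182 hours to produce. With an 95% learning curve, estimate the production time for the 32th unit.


Formula: T_n = T_1 * (learning_rate)^(log2(n)) where learning_rate = rate/100
Doublings = log2(32) = 5
T_n = 182 * 0.95^5
T_n = 182 * 0.7738 = 140.8 hours

140.8 hours


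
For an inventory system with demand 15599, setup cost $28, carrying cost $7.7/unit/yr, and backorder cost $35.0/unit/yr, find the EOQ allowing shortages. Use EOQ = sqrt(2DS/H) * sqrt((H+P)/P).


Formula: EOQ* = sqrt(2DS/H) * sqrt((H+P)/P)
Base EOQ = sqrt(2*15599*28/7.7) = 336.82 units
Correction = sqrt((7.7+35.0)/35.0) = 1.10454
EOQ* = 336.82 * 1.10454 = 372.0 units

372.0 units


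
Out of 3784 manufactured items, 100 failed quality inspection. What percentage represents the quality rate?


Formula: Quality Rate = Good Pieces / Total Pieces * 100
Good pieces = 3784 - 100 = 3684
QR = 3684 / 3784 * 100 = 97.4%

97.4%


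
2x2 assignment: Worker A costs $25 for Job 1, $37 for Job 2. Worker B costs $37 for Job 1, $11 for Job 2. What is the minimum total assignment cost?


Option 1: A->1 + B->2 = $25 + $11 = $36
Option 2: A->2 + B->1 = $37 + $37 = $74
Min cost = min($36, $74) = $36

$36


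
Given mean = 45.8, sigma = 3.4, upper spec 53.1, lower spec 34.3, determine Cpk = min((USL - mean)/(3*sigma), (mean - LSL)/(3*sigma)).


Cpu = (53.1 - 45.8) / (3 * 3.4) = 0.72
Cpl = (45.8 - 34.3) / (3 * 3.4) = 1.13
Cpk = min(0.72, 1.13) = 0.72

0.72


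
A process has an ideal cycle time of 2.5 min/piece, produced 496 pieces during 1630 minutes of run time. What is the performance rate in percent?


Formula: Performance = (Ideal CT * Total Count) / Run Time * 100
Ideal output time = 2.5 * 496 = 1240.0 min
Performance = 1240.0 / 1630 * 100 = 76.1%

76.1%


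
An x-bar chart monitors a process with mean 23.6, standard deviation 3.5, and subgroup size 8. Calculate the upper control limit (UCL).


UCL = 23.6 + 3 * 3.5 / sqrt(8)

27.31


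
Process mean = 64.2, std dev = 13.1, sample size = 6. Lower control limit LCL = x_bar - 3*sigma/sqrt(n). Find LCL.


LCL = 64.2 - 3 * 13.1 / sqrt(6)

48.16


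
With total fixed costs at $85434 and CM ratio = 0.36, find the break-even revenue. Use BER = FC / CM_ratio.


Formula: BER = Fixed Costs / Contribution Margin Ratio
BER = $85434 / 0.36
BER = $237316.67 (to the nearest cent)

$237316.67


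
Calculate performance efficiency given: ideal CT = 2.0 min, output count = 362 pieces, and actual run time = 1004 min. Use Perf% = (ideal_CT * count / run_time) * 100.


Formula: Performance = (Ideal CT * Total Count) / Run Time * 100
Ideal output time = 2.0 * 362 = 724.0 min
Performance = 724.0 / 1004 * 100 = 72.1%

72.1%


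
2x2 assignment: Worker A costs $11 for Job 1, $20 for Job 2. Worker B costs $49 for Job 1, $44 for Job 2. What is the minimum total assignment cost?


Option 1: A->1 + B->2 = $11 + $44 = $55
Option 2: A->2 + B->1 = $20 + $49 = $69
Min cost = min($55, $69) = $55

$55


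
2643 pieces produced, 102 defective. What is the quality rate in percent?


Formula: Quality Rate = Good Pieces / Total Pieces * 100
Good pieces = 2643 - 102 = 2541
QR = 2541 / 2643 * 100 = 96.1%

96.1%


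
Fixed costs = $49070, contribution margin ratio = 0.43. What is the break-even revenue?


Formula: BER = Fixed Costs / Contribution Margin Ratio
BER = $49070 / 0.43
BER = $114116.28 (to the nearest cent)

$114116.28


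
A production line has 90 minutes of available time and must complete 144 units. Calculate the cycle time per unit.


Formula: CT = Available Time / Number of Units
CT = 90 min / 144 units
CT = 0.63 min/unit

0.63 min/unit


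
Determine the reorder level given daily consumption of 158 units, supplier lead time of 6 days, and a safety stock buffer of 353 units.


Formula: ROP = (Daily Demand * Lead Time) + Safety Stock
Demand during lead time = 158 * 6 = 948 units
ROP = 948 + 353 = 1301 units

1301 units


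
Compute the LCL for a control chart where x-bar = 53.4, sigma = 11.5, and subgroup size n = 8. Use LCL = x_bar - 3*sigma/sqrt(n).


LCL = 53.4 - 3 * 11.5 / sqrt(8)

41.2


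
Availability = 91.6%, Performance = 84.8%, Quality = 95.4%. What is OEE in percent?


Formula: OEE = Availability * Performance * Quality / 10000
A * P = 91.6% * 84.8% / 100 = 77.68%
OEE = 77.68% * 95.4% / 100 = 74.1%

74.1%


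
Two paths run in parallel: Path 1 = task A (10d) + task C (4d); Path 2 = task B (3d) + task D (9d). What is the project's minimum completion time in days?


Path 1 = 10 + 4 = 14 days
Path 2 = 3 + 9 = 12 days
Duration = max(14, 12) = 14 days

14 days


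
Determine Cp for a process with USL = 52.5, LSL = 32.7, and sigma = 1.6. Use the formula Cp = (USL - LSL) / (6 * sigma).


Cp = (52.5 - 32.7) / (6 * 1.6)

2.06


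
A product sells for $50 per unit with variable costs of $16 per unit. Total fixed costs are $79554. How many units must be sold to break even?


Formula: BEQ = Fixed Costs / (Price - Variable Cost)
Contribution margin = $50 - $16 = $34/unit
BEQ = ceil($79554 / $34/unit) = ceil(2339.82) = 2340 units

2340 units


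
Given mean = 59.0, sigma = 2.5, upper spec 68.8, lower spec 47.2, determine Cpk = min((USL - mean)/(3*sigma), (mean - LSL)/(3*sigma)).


Cpu = (68.8 - 59.0) / (3 * 2.5) = 1.31
Cpl = (59.0 - 47.2) / (3 * 2.5) = 1.57
Cpk = min(1.31, 1.57) = 1.31

1.31


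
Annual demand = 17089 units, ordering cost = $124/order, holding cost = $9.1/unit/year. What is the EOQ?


Formula: EOQ = sqrt(2 * D * S / H)
Numerator: 2 * 17089 * 124 = 4238072
2DS/H = 4238072 / 9.1 = 465722.2
EOQ = sqrt(465722.2) = 682.4 units

682.4 units


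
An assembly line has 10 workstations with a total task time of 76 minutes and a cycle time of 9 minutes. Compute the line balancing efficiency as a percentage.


Formula: Efficiency = Sum of Task Times / (N_stations * CT) * 100
Total station capacity = 10 stations * 9 min = 90 min
Efficiency = 76 / 90 * 100 = 84.4%

84.4%


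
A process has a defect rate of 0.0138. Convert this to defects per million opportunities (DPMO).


DPMO = defect_rate * 1000000 = 0.0138 * 1000000

13800


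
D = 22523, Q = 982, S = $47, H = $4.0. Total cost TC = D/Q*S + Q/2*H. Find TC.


TC = 22523/982 * 47 + 982/2 * 4.0

$3041.98


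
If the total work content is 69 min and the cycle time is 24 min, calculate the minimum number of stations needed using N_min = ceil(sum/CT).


Formula: N_min = ceil(Sum of Task Times / Cycle Time)
N_min = ceil(69 min / 24 min) = ceil(2.875)
N_min = 3 stations

3


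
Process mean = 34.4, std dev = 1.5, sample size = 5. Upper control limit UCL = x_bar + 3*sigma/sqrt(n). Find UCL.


UCL = 34.4 + 3 * 1.5 / sqrt(5)

36.41


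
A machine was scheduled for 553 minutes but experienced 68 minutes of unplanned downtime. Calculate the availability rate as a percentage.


Formula: Availability = (Planned Time - Downtime) / Planned Time * 100
Uptime = 553 - 68 = 485 min
Availability = 485 / 553 * 100 = 87.7%

87.7%


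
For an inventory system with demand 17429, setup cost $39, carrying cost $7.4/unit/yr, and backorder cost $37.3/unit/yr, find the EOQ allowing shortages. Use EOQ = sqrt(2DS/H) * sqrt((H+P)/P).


Formula: EOQ* = sqrt(2DS/H) * sqrt((H+P)/P)
Base EOQ = sqrt(2*17429*39/7.4) = 428.62 units
Correction = sqrt((7.4+37.3)/37.3) = 1.09471
EOQ* = 428.62 * 1.09471 = 469.2 units

469.2 units


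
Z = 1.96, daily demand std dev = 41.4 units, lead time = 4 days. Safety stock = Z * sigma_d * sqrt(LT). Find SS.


Formula: SS = z * sigma_d * sqrt(LT)
sqrt(LT) = sqrt(4) = 2.0
SS = 1.96 * 41.4 * 2.0
SS = 162.3 units

162.3 units


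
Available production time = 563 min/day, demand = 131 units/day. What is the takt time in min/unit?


Formula: Takt Time = Available Production Time / Customer Demand
Takt = 563 min/day / 131 units/day
Takt = 4.3 min/unit

4.3 min/unit


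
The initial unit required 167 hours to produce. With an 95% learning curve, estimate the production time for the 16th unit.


Formula: T_n = T_1 * (learning_rate)^(log2(n)) where learning_rate = rate/100
Doublings = log2(16) = 4
T_n = 167 * 0.95^4
T_n = 167 * 0.8145 = 136.0 hours

136.0 hours


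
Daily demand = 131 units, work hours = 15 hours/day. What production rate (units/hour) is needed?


Formula: Production Rate = Daily Demand / Available Hours
Rate = 131 units/day / 15 hours/day
Rate = 8.7 units/hour

8.7 units/hour


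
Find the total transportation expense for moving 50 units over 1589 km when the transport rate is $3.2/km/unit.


TC = dist * cost * units = 1589 * 3.2 * 50 = $254240.00

$254240.00


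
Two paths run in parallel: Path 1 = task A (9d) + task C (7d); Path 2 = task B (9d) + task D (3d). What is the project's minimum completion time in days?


Path 1 = 9 + 7 = 16 days
Path 2 = 9 + 3 = 12 days
Duration = max(16, 12) = 16 days

16 days


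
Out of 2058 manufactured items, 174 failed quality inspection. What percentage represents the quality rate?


Formula: Quality Rate = Good Pieces / Total Pieces * 100
Good pieces = 2058 - 174 = 1884
QR = 1884 / 2058 * 100 = 91.5%

91.5%


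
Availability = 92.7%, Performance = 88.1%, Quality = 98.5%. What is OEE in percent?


Formula: OEE = Availability * Performance * Quality / 10000
A * P = 92.7% * 88.1% / 100 = 81.67%
OEE = 81.67% * 98.5% / 100 = 80.4%

80.4%


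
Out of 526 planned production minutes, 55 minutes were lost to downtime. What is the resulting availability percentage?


Formula: Availability = (Planned Time - Downtime) / Planned Time * 100
Uptime = 526 - 55 = 471 min
Availability = 471 / 526 * 100 = 89.5%

89.5%


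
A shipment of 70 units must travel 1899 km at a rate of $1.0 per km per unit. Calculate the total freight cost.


TC = dist * cost * units = 1899 * 1.0 * 70 = $132930.00

$132930.00


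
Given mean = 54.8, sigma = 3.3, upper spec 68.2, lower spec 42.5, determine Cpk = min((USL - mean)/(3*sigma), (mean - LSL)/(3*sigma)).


Cpu = (68.2 - 54.8) / (3 * 3.3) = 1.35
Cpl = (54.8 - 42.5) / (3 * 3.3) = 1.24
Cpk = min(1.35, 1.24) = 1.24

1.24


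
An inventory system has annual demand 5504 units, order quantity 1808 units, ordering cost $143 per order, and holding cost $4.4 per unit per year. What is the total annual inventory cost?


TC = 5504/1808 * 143 + 1808/2 * 4.4

$4412.93


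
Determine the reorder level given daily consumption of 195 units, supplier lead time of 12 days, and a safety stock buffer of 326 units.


Formula: ROP = (Daily Demand * Lead Time) + Safety Stock
Demand during lead time = 195 * 12 = 2340 units
ROP = 2340 + 326 = 2666 units

2666 units


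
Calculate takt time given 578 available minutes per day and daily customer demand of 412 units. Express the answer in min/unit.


Formula: Takt Time = Available Production Time / Customer Demand
Takt = 578 min/day / 412 units/day
Takt = 1.4 min/unit

1.4 min/unit


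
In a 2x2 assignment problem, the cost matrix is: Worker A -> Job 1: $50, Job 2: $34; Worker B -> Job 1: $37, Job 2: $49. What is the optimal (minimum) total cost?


Option 1: A->1 + B->2 = $50 + $49 = $99
Option 2: A->2 + B->1 = $34 + $37 = $71
Min cost = min($99, $71) = $71

$71


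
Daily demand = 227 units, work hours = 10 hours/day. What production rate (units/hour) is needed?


Formula: Production Rate = Daily Demand / Available Hours
Rate = 227 units/day / 10 hours/day
Rate = 22.7 units/hour

22.7 units/hour


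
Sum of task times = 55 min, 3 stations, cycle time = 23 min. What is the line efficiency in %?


Formula: Efficiency = Sum of Task Times / (N_stations * CT) * 100
Total station capacity = 3 stations * 23 min = 69 min
Efficiency = 55 / 69 * 100 = 79.7%

79.7%


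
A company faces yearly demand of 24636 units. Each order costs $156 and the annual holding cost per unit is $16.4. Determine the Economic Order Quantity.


Formula: EOQ = sqrt(2 * D * S / H)
Numerator: 2 * 24636 * 156 = 7686432
2DS/H = 7686432 / 16.4 = 468684.9
EOQ = sqrt(468684.9) = 684.6 units

684.6 units


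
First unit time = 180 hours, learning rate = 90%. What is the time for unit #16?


Formula: T_n = T_1 * (learning_rate)^(log2(n)) where learning_rate = rate/100
Doublings = log2(16) = 4
T_n = 180 * 0.9^4
T_n = 180 * 0.6561 = 118.1 hours

118.1 hours


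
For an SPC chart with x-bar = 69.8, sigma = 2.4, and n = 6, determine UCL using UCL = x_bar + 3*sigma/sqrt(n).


UCL = 69.8 + 3 * 2.4 / sqrt(6)

72.74


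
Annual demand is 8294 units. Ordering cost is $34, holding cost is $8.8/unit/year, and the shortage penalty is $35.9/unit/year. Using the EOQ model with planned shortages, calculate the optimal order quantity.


Formula: EOQ* = sqrt(2DS/H) * sqrt((H+P)/P)
Base EOQ = sqrt(2*8294*34/8.8) = 253.16 units
Correction = sqrt((8.8+35.9)/35.9) = 1.11585
EOQ* = 253.16 * 1.11585 = 282.5 units

282.5 units


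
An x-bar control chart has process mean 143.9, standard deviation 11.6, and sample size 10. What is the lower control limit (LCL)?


LCL = 143.9 - 3 * 11.6 / sqrt(10)

132.9


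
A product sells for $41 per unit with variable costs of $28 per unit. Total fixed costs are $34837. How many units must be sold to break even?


Formula: BEQ = Fixed Costs / (Price - Variable Cost)
Contribution margin = $41 - $28 = $13/unit
BEQ = ceil($34837 / $13/unit) = ceil(2679.77) = 2680 units

2680 units


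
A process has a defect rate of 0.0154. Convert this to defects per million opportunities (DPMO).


DPMO = defect_rate * 1000000 = 0.0154 * 1000000

15400


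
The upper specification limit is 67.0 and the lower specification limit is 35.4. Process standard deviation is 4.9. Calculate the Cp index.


Cp = (67.0 - 35.4) / (6 * 4.9)

1.07


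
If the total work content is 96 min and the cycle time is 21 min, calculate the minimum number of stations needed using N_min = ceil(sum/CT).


Formula: N_min = ceil(Sum of Task Times / Cycle Time)
N_min = ceil(96 min / 21 min) = ceil(4.5714)
N_min = 5 stations

5


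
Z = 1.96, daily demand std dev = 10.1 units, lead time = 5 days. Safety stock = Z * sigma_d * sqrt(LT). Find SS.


Formula: SS = z * sigma_d * sqrt(LT)
sqrt(LT) = sqrt(5) = 2.2361
SS = 1.96 * 10.1 * 2.2361
SS = 44.3 units

44.3 units


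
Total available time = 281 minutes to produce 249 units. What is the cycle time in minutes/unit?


Formula: CT = Available Time / Number of Units
CT = 281 min / 249 units
CT = 1.13 min/unit

1.13 min/unit


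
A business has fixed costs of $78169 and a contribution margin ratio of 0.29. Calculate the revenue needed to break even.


Formula: BER = Fixed Costs / Contribution Margin Ratio
BER = $78169 / 0.29
BER = $269548.28 (to the nearest cent)

$269548.28


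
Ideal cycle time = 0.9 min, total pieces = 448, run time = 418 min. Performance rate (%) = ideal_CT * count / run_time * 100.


Formula: Performance = (Ideal CT * Total Count) / Run Time * 100
Ideal output time = 0.9 * 448 = 403.2 min
Performance = 403.2 / 418 * 100 = 96.5%

96.5%


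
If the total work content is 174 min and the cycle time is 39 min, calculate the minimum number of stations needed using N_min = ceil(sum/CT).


Formula: N_min = ceil(Sum of Task Times / Cycle Time)
N_min = ceil(174 min / 39 min) = ceil(4.4615)
N_min = 5 stations

5


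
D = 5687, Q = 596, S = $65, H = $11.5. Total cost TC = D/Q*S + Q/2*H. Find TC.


TC = 5687/596 * 65 + 596/2 * 11.5

$4047.23


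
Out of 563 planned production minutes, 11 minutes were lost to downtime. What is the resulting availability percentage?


Formula: Availability = (Planned Time - Downtime) / Planned Time * 100
Uptime = 563 - 11 = 552 min
Availability = 552 / 563 * 100 = 98.0%

98.0%


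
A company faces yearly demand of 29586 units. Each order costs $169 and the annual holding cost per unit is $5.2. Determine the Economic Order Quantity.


Formula: EOQ = sqrt(2 * D * S / H)
Numerator: 2 * 29586 * 169 = 10000068
2DS/H = 10000068 / 5.2 = 1923090.0
EOQ = sqrt(1923090.0) = 1386.8 units

1386.8 units


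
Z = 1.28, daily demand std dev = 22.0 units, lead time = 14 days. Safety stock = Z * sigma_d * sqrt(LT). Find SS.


Formula: SS = z * sigma_d * sqrt(LT)
sqrt(LT) = sqrt(14) = 3.7417
SS = 1.28 * 22.0 * 3.7417
SS = 105.4 units

105.4 units


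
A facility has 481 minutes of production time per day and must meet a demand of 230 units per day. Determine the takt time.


Formula: Takt Time = Available Production Time / Customer Demand
Takt = 481 min/day / 230 units/day
Takt = 2.09 min/unit

2.09 min/unit


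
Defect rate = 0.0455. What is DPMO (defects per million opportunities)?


DPMO = defect_rate * 1000000 = 0.0455 * 1000000

45500


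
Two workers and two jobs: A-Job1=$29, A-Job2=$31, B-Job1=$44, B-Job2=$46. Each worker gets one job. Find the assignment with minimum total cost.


Option 1: A->1 + B->2 = $29 + $46 = $75
Option 2: A->2 + B->1 = $31 + $44 = $75
Min cost = min($75, $75) = $75

$75


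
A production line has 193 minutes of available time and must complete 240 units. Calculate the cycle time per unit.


Formula: CT = Available Time / Number of Units
CT = 193 min / 240 units
CT = 0.8 min/unit

0.8 min/unit


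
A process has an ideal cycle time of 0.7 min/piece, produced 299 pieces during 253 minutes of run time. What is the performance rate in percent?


Formula: Performance = (Ideal CT * Total Count) / Run Time * 100
Ideal output time = 0.7 * 299 = 209.3 min
Performance = 209.3 / 253 * 100 = 82.7%

82.7%


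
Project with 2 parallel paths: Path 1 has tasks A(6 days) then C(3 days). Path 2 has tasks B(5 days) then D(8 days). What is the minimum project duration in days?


Path 1 = 6 + 3 = 9 days
Path 2 = 5 + 8 = 13 days
Duration = max(9, 13) = 13 days

13 days


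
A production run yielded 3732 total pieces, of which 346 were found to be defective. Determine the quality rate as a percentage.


Formula: Quality Rate = Good Pieces / Total Pieces * 100
Good pieces = 3732 - 346 = 3386
QR = 3386 / 3732 * 100 = 90.7%

90.7%


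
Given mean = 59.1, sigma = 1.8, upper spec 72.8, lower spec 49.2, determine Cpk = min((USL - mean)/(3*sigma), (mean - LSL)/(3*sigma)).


Cpu = (72.8 - 59.1) / (3 * 1.8) = 2.54
Cpl = (59.1 - 49.2) / (3 * 1.8) = 1.83
Cpk = min(2.54, 1.83) = 1.83

1.83


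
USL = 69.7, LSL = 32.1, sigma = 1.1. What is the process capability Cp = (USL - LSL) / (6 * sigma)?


Cp = (69.7 - 32.1) / (6 * 1.1)

5.7


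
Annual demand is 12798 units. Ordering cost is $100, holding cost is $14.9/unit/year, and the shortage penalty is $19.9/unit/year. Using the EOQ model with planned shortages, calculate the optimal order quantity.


Formula: EOQ* = sqrt(2DS/H) * sqrt((H+P)/P)
Base EOQ = sqrt(2*12798*100/14.9) = 414.47 units
Correction = sqrt((14.9+19.9)/19.9) = 1.3224
EOQ* = 414.47 * 1.3224 = 548.1 units

548.1 units


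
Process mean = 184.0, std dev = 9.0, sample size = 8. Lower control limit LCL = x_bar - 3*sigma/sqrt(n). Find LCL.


LCL = 184.0 - 3 * 9.0 / sqrt(8)

174.45


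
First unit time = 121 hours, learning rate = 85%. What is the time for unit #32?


Formula: T_n = T_1 * (learning_rate)^(log2(n)) where learning_rate = rate/100
Doublings = log2(32) = 5
T_n = 121 * 0.85^5
T_n = 121 * 0.4437 = 53.7 hours

53.7 hours


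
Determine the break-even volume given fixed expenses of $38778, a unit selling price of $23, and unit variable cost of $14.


Formula: BEQ = Fixed Costs / (Price - Variable Cost)
Contribution margin = $23 - $14 = $9/unit
BEQ = ceil($38778 / $9/unit) = ceil(4308.67) = 4309 units

4309 units


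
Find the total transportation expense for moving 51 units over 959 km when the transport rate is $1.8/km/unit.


TC = dist * cost * units = 959 * 1.8 * 51 = $88036.20

$88036.20


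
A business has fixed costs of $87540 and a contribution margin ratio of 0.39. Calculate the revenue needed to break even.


Formula: BER = Fixed Costs / Contribution Margin Ratio
BER = $87540 / 0.39
BER = $224461.54 (to the nearest cent)

$224461.54


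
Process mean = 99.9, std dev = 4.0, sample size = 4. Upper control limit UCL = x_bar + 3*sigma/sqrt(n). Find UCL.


UCL = 99.9 + 3 * 4.0 / sqrt(4)

105.9


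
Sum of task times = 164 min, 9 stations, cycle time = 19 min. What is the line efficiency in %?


Formula: Efficiency = Sum of Task Times / (N_stations * CT) * 100
Total station capacity = 9 stations * 19 min = 171 min
Efficiency = 164 / 171 * 100 = 95.9%

95.9%


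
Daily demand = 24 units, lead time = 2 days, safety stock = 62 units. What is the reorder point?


Formula: ROP = (Daily Demand * Lead Time) + Safety Stock
Demand during lead time = 24 * 2 = 48 units
ROP = 48 + 62 = 110 units

110 units


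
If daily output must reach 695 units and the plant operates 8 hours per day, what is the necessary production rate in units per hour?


Formula: Production Rate = Daily Demand / Available Hours
Rate = 695 units/day / 8 hours/day
Rate = 86.9 units/hour

86.9 units/hour


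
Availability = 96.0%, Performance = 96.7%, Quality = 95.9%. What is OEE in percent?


Formula: OEE = Availability * Performance * Quality / 10000
A * P = 96.0% * 96.7% / 100 = 92.83%
OEE = 92.83% * 95.9% / 100 = 89.0%

89.0%


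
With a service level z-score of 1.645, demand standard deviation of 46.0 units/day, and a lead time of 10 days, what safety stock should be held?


Formula: SS = z * sigma_d * sqrt(LT)
sqrt(LT) = sqrt(10) = 3.1623
SS = 1.645 * 46.0 * 3.1623
SS = 239.3 units

239.3 units


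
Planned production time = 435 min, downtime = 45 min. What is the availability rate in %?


Formula: Availability = (Planned Time - Downtime) / Planned Time * 100
Uptime = 435 - 45 = 390 min
Availability = 390 / 435 * 100 = 89.7%

89.7%


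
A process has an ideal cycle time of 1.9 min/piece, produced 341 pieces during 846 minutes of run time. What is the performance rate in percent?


Formula: Performance = (Ideal CT * Total Count) / Run Time * 100
Ideal output time = 1.9 * 341 = 647.9 min
Performance = 647.9 / 846 * 100 = 76.6%

76.6%


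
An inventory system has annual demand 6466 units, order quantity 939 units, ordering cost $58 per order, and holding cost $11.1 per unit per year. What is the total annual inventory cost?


TC = 6466/939 * 58 + 939/2 * 11.1

$5610.84


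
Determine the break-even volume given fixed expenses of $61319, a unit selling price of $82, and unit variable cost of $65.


Formula: BEQ = Fixed Costs / (Price - Variable Cost)
Contribution margin = $82 - $65 = $17/unit
BEQ = ceil($61319 / $17/unit) = ceil(3607.0) = 3607 units

3607 units


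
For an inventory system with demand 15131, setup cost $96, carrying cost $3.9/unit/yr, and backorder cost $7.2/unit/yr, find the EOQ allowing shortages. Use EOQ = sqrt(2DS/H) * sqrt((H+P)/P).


Formula: EOQ* = sqrt(2DS/H) * sqrt((H+P)/P)
Base EOQ = sqrt(2*15131*96/3.9) = 863.08 units
Correction = sqrt((3.9+7.2)/7.2) = 1.24164
EOQ* = 863.08 * 1.24164 = 1071.6 units

1071.6 units


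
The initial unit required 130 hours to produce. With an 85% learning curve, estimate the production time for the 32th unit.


Formula: T_n = T_1 * (learning_rate)^(log2(n)) where learning_rate = rate/100
Doublings = log2(32) = 5
T_n = 130 * 0.85^5
T_n = 130 * 0.4437 = 57.7 hours

57.7 hours


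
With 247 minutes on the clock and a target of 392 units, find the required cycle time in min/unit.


Formula: CT = Available Time / Number of Units
CT = 247 min / 392 units
CT = 0.63 min/unit

0.63 min/unit


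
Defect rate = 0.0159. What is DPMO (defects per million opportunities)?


DPMO = defect_rate * 1000000 = 0.0159 * 1000000

15900


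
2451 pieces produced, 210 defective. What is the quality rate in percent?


Formula: Quality Rate = Good Pieces / Total Pieces * 100
Good pieces = 2451 - 210 = 2241
QR = 2241 / 2451 * 100 = 91.4%

91.4%


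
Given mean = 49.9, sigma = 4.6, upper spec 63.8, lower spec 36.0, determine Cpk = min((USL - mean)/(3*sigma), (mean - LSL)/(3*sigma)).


Cpu = (63.8 - 49.9) / (3 * 4.6) = 1.01
Cpl = (49.9 - 36.0) / (3 * 4.6) = 1.01
Cpk = min(1.01, 1.01) = 1.01

1.01


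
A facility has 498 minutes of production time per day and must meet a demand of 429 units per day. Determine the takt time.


Formula: Takt Time = Available Production Time / Customer Demand
Takt = 498 min/day / 429 units/day
Takt = 1.16 min/unit

1.16 min/unit


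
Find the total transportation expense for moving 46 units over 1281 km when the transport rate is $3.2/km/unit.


TC = dist * cost * units = 1281 * 3.2 * 46 = $188563.20

$188563.20


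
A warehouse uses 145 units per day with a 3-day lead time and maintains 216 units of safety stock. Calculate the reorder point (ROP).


Formula: ROP = (Daily Demand * Lead Time) + Safety Stock
Demand during lead time = 145 * 3 = 435 units
ROP = 435 + 216 = 651 units

651 units


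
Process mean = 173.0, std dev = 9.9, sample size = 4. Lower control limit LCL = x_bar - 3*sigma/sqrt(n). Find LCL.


LCL = 173.0 - 3 * 9.9 / sqrt(4)

158.15


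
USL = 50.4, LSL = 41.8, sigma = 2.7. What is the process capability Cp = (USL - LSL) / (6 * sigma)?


Cp = (50.4 - 41.8) / (6 * 2.7)

0.53
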